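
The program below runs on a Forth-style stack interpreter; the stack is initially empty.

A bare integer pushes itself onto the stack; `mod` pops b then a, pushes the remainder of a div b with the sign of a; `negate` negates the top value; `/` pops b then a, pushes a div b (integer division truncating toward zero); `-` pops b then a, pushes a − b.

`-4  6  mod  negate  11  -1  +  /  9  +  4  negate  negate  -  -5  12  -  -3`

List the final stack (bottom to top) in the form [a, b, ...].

-4      [-4]
6       [-4, 6]
mod     [-4]
negate  [4]
11      [4, 11]
-1      [4, 11, -1]
+       [4, 10]
/       [0]
9       [0, 9]
+       [9]
4       [9, 4]
negate  [9, -4]
negate  [9, 4]
-       [5]
-5      [5, -5]
12      [5, -5, 12]
-       [5, -17]
-3      [5, -17, -3]

[5, -17, -3]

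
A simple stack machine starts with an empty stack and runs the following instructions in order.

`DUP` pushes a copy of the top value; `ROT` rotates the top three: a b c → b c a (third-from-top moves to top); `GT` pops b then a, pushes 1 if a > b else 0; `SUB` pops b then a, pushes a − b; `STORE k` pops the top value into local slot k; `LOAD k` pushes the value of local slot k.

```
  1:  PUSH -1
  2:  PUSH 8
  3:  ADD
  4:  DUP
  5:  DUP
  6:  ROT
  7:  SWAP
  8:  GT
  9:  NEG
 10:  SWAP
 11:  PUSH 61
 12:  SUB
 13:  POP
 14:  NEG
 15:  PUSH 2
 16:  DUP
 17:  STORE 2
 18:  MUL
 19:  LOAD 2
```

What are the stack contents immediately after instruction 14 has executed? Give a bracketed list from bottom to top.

[0]

PUSH -1 : [-1]
PUSH 8  : [-1, 8]
ADD     : [7]
DUP     : [7, 7]
DUP     : [7, 7, 7]
ROT     : [7, 7, 7]
SWAP    : [7, 7, 7]
GT      : [7, 0]
NEG     : [7, 0]
SWAP    : [0, 7]
PUSH 61 : [0, 7, 61]
SUB     : [0, -54]
POP     : [0]
NEG     : [0]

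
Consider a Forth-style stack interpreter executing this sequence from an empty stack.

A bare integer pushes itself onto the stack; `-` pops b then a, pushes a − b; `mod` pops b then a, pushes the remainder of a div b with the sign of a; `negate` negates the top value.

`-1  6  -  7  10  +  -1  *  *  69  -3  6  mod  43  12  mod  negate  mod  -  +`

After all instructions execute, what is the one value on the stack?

-1      -1
6       -1 6
-       -7
7       -7 7
10      -7 7 10
+       -7 17
-1      -7 17 -1
*       -7 -17
*       119
69      119 69
-3      119 69 -3
6       119 69 -3 6
mod     119 69 -3
43      119 69 -3 43
12      119 69 -3 43 12
mod     119 69 -3 7
negate  119 69 -3 -7
mod     119 69 -3
-       119 72
+       191

191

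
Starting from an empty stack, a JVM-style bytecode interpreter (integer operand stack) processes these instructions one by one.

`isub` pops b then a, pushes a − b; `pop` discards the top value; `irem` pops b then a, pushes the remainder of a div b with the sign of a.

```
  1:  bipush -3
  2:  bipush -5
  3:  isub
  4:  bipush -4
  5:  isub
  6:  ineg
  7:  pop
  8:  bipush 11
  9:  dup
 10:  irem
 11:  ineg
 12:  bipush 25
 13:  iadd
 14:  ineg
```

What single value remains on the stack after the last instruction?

bipush -3 : -3
bipush -5 : -3 -5
isub      : 2
bipush -4 : 2 -4
isub      : 6
ineg      : -6
pop       : (empty)
bipush 11 : 11
dup       : 11 11
irem      : 0
ineg      : 0
bipush 25 : 0 25
iadd      : 25
ineg      : -25

-25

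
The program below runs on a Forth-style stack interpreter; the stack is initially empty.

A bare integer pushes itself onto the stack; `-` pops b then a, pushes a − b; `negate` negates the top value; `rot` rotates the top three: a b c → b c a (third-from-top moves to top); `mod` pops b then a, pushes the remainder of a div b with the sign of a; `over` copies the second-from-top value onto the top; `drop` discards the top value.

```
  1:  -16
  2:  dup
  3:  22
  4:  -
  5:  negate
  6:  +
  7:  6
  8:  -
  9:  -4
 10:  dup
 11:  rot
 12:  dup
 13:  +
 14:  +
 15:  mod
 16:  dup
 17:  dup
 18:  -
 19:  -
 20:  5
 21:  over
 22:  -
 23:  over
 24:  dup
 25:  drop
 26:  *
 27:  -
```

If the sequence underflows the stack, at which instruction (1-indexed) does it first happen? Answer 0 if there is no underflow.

0

-16     [-16]
dup     [-16, -16]
22      [-16, -16, 22]
-       [-16, -38]
negate  [-16, 38]
+       [22]
6       [22, 6]
-       [16]
-4      [16, -4]
dup     [16, -4, -4]
rot     [-4, -4, 16]
dup     [-4, -4, 16, 16]
+       [-4, -4, 32]
+       [-4, 28]
mod     [-4]
dup     [-4, -4]
dup     [-4, -4, -4]
-       [-4, 0]
-       [-4]
5       [-4, 5]
over    [-4, 5, -4]
-       [-4, 9]
over    [-4, 9, -4]
dup     [-4, 9, -4, -4]
drop    [-4, 9, -4]
*       [-4, -36]
-       [32]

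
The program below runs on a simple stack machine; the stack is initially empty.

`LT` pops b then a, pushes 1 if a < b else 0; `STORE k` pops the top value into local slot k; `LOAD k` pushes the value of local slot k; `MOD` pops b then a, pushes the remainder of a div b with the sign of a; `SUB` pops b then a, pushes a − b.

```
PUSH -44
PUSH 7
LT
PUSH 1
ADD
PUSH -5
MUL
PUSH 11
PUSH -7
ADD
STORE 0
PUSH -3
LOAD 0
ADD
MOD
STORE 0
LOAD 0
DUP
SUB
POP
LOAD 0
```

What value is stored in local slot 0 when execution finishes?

0

PUSH -44 → -44
PUSH 7   → -44 7
LT       → 1
PUSH 1   → 1 1
ADD      → 2
PUSH -5  → 2 -5
MUL      → -10
PUSH 11  → -10 11
PUSH -7  → -10 11 -7
ADD      → -10 4
STORE 0  → -10
PUSH -3  → -10 -3
LOAD 0   → -10 -3 4
ADD      → -10 1
MOD      → 0
STORE 0  → (empty)
LOAD 0   → 0
DUP      → 0 0
SUB      → 0
POP      → (empty)
LOAD 0   → 0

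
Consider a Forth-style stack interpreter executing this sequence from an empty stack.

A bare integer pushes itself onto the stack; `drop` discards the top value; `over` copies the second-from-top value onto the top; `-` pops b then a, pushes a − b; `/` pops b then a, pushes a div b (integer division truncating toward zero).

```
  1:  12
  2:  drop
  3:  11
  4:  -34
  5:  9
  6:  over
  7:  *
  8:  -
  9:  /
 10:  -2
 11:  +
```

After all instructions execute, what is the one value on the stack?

12   -> [12]
drop -> []
11   -> [11]
-34  -> [11, -34]
9    -> [11, -34, 9]
over -> [11, -34, 9, -34]
*    -> [11, -34, -306]
-    -> [11, 272]
/    -> [0]
-2   -> [0, -2]
+    -> [-2]

-2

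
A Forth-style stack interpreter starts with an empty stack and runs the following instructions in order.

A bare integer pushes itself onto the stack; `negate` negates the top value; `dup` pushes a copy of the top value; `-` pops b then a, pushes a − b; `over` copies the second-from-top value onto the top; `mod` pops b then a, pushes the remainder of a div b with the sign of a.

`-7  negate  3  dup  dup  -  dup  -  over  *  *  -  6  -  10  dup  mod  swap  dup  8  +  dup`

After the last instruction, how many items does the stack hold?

-7     → -7
negate → 7
3      → 7 3
dup    → 7 3 3
dup    → 7 3 3 3
-      → 7 3 0
dup    → 7 3 0 0
-      → 7 3 0
over   → 7 3 0 3
*      → 7 3 0
*      → 7 0
-      → 7
6      → 7 6
-      → 1
10     → 1 10
dup    → 1 10 10
mod    → 1 0
swap   → 0 1
dup    → 0 1 1
8      → 0 1 1 8
+      → 0 1 9
dup    → 0 1 9 9

4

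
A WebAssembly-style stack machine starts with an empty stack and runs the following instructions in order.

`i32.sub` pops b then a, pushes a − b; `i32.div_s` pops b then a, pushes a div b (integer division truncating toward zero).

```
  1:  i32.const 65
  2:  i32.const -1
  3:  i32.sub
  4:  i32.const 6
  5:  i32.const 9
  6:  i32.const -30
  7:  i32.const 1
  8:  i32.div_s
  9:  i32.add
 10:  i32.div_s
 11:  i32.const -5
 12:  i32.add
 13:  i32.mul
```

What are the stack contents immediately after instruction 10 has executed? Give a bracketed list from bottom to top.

[66, 0]

i32.const 65  → [65]
i32.const -1  → [65, -1]
i32.sub       → [66]
i32.const 6   → [66, 6]
i32.const 9   → [66, 6, 9]
i32.const -30 → [66, 6, 9, -30]
i32.const 1   → [66, 6, 9, -30, 1]
i32.div_s     → [66, 6, 9, -30]
i32.add       → [66, 6, -21]
i32.div_s     → [66, 0]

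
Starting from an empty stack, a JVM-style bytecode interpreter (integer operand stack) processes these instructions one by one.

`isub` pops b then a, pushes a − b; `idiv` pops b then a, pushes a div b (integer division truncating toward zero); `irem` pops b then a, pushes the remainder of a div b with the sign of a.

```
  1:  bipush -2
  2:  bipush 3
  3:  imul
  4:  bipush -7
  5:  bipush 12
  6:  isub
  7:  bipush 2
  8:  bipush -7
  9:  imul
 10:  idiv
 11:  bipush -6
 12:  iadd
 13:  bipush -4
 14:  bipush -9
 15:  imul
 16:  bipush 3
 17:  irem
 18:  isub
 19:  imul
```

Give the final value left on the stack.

bipush -2 → -2
bipush 3  → -2 3
imul      → -6
bipush -7 → -6 -7
bipush 12 → -6 -7 12
isub      → -6 -19
bipush 2  → -6 -19 2
bipush -7 → -6 -19 2 -7
imul      → -6 -19 -14
idiv      → -6 1
bipush -6 → -6 1 -6
iadd      → -6 -5
bipush -4 → -6 -5 -4
bipush -9 → -6 -5 -4 -9
imul      → -6 -5 36
bipush 3  → -6 -5 36 3
irem      → -6 -5 0
isub      → -6 -5
imul      → 30

30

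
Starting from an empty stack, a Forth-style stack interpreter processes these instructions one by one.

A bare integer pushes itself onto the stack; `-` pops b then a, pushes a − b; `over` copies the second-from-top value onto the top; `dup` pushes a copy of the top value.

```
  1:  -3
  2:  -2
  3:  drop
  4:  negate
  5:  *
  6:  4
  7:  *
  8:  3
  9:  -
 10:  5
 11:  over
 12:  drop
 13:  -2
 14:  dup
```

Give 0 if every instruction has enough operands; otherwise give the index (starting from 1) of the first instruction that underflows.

-3     -> -3
-2     -> -3 -2
drop   -> -3
negate -> 3
*  — needs 2 operands, stack has 1 → underflow

5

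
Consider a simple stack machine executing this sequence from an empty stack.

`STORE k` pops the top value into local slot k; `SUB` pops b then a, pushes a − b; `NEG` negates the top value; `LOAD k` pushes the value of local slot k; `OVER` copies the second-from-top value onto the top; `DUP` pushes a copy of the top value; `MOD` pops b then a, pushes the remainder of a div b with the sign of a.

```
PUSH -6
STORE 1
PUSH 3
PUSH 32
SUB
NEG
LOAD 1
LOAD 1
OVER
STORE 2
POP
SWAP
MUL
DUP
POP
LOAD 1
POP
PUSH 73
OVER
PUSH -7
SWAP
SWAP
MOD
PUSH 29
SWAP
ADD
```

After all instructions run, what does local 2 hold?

-6

PUSH -6 → -6
STORE 1 → (empty)
PUSH 3  → 3
PUSH 32 → 3 32
SUB     → -29
NEG     → 29
LOAD 1  → 29 -6
LOAD 1  → 29 -6 -6
OVER    → 29 -6 -6 -6
STORE 2 → 29 -6 -6
POP     → 29 -6
SWAP    → -6 29
MUL     → -174
DUP     → -174 -174
POP     → -174
LOAD 1  → -174 -6
POP     → -174
PUSH 73 → -174 73
OVER    → -174 73 -174
PUSH -7 → -174 73 -174 -7
SWAP    → -174 73 -7 -174
SWAP    → -174 73 -174 -7
MOD     → -174 73 -6
PUSH 29 → -174 73 -6 29
SWAP    → -174 73 29 -6
ADD     → -174 73 23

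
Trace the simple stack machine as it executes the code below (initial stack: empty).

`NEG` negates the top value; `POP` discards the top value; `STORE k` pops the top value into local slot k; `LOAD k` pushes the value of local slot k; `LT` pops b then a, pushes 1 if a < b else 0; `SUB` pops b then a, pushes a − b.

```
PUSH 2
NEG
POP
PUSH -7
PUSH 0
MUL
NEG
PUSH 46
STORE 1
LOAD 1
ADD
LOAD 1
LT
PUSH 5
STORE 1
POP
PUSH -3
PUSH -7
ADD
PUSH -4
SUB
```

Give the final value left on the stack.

PUSH 2  -> 2
NEG     -> -2
POP     -> (empty)
PUSH -7 -> -7
PUSH 0  -> -7 0
MUL     -> 0
NEG     -> 0
PUSH 46 -> 0 46
STORE 1 -> 0
LOAD 1  -> 0 46
ADD     -> 46
LOAD 1  -> 46 46
LT      -> 0
PUSH 5  -> 0 5
STORE 1 -> 0
POP     -> (empty)
PUSH -3 -> -3
PUSH -7 -> -3 -7
ADD     -> -10
PUSH -4 -> -10 -4
SUB     -> -6

-6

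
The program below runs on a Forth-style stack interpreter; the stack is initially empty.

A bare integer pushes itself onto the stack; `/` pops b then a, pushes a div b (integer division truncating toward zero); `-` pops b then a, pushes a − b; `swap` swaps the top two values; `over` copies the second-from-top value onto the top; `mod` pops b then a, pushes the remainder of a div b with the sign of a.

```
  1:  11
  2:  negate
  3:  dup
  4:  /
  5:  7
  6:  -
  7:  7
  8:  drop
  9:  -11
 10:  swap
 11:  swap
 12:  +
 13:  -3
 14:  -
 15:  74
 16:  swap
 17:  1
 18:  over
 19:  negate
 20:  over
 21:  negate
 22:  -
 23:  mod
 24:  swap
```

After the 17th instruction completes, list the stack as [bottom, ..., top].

11     -> 11
negate -> -11
dup    -> -11 -11
/      -> 1
7      -> 1 7
-      -> -6
7      -> -6 7
drop   -> -6
-11    -> -6 -11
swap   -> -11 -6
swap   -> -6 -11
+      -> -17
-3     -> -17 -3
-      -> -14
74     -> -14 74
swap   -> 74 -14
1      -> 74 -14 1

[74, -14, 1]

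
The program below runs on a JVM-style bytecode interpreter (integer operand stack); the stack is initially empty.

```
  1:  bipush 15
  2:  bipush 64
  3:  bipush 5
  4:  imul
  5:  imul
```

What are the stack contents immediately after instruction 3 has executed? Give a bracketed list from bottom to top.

bipush 15 : [15]
bipush 64 : [15, 64]
bipush 5  : [15, 64, 5]

[15, 64, 5]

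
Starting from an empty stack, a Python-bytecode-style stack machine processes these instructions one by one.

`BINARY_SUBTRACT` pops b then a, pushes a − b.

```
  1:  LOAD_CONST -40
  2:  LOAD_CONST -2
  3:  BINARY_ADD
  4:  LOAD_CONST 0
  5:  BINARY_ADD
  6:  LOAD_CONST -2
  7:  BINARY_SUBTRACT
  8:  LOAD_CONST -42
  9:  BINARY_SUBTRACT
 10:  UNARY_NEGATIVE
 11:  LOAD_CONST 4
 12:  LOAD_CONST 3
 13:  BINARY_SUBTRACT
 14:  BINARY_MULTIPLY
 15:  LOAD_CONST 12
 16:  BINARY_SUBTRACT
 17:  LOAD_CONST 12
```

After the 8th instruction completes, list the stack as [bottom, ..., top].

LOAD_CONST -40   -40
LOAD_CONST -2    -40 -2
BINARY_ADD       -42
LOAD_CONST 0     -42 0
BINARY_ADD       -42
LOAD_CONST -2    -42 -2
BINARY_SUBTRACT  -40
LOAD_CONST -42   -40 -42

[-40, -42]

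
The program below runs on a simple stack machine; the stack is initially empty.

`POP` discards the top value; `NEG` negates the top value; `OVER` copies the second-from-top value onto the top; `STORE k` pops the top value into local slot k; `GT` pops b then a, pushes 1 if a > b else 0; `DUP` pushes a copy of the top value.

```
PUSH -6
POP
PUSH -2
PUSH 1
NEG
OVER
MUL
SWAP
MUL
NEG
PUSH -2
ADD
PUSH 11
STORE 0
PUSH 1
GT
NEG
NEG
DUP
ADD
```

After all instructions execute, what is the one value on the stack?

PUSH -6 : -6
POP     : (empty)
PUSH -2 : -2
PUSH 1  : -2 1
NEG     : -2 -1
OVER    : -2 -1 -2
MUL     : -2 2
SWAP    : 2 -2
MUL     : -4
NEG     : 4
PUSH -2 : 4 -2
ADD     : 2
PUSH 11 : 2 11
STORE 0 : 2
PUSH 1  : 2 1
GT      : 1
NEG     : -1
NEG     : 1
DUP     : 1 1
ADD     : 2

2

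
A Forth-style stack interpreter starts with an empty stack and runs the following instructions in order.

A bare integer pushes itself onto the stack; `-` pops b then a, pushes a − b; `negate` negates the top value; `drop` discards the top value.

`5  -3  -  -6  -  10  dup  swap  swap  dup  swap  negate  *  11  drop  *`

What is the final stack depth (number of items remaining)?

5      -> [5]
-3     -> [5, -3]
-      -> [8]
-6     -> [8, -6]
-      -> [14]
10     -> [14, 10]
dup    -> [14, 10, 10]
swap   -> [14, 10, 10]
swap   -> [14, 10, 10]
dup    -> [14, 10, 10, 10]
swap   -> [14, 10, 10, 10]
negate -> [14, 10, 10, -10]
*      -> [14, 10, -100]
11     -> [14, 10, -100, 11]
drop   -> [14, 10, -100]
*      -> [14, -1000]

2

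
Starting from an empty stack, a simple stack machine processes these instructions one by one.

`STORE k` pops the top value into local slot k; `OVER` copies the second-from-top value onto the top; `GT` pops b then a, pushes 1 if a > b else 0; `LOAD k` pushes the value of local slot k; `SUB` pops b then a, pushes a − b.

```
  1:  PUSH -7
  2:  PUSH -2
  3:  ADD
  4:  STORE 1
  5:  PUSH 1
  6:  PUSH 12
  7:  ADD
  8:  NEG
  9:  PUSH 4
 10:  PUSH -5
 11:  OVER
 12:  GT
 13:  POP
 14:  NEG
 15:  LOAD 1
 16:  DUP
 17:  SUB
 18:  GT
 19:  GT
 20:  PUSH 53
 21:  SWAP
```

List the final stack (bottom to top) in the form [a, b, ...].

PUSH -7  -7
PUSH -2  -7 -2
ADD      -9
STORE 1  (empty)
PUSH 1   1
PUSH 12  1 12
ADD      13
NEG      -13
PUSH 4   -13 4
PUSH -5  -13 4 -5
OVER     -13 4 -5 4
GT       -13 4 0
POP      -13 4
NEG      -13 -4
LOAD 1   -13 -4 -9
DUP      -13 -4 -9 -9
SUB      -13 -4 0
GT       -13 0
GT       0
PUSH 53  0 53
SWAP     53 0

[53, 0]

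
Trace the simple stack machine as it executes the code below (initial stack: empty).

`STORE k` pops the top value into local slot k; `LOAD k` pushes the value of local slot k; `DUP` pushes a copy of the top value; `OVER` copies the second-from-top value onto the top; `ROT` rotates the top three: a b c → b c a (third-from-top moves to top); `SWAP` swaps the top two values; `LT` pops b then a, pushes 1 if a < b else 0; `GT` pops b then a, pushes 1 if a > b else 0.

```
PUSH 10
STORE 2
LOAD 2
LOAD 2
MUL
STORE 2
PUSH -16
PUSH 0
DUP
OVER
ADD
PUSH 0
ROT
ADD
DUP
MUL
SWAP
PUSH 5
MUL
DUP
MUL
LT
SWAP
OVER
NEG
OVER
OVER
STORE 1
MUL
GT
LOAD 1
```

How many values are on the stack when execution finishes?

PUSH 10  : [10]
STORE 2  : []
LOAD 2   : [10]
LOAD 2   : [10, 10]
MUL      : [100]
STORE 2  : []
PUSH -16 : [-16]
PUSH 0   : [-16, 0]
DUP      : [-16, 0, 0]
OVER     : [-16, 0, 0, 0]
ADD      : [-16, 0, 0]
PUSH 0   : [-16, 0, 0, 0]
ROT      : [-16, 0, 0, 0]
ADD      : [-16, 0, 0]
DUP      : [-16, 0, 0, 0]
MUL      : [-16, 0, 0]
SWAP     : [-16, 0, 0]
PUSH 5   : [-16, 0, 0, 5]
MUL      : [-16, 0, 0]
DUP      : [-16, 0, 0, 0]
MUL      : [-16, 0, 0]
LT       : [-16, 0]
SWAP     : [0, -16]
OVER     : [0, -16, 0]
NEG      : [0, -16, 0]
OVER     : [0, -16, 0, -16]
OVER     : [0, -16, 0, -16, 0]
STORE 1  : [0, -16, 0, -16]
MUL      : [0, -16, 0]
GT       : [0, 0]
LOAD 1   : [0, 0, 0]

3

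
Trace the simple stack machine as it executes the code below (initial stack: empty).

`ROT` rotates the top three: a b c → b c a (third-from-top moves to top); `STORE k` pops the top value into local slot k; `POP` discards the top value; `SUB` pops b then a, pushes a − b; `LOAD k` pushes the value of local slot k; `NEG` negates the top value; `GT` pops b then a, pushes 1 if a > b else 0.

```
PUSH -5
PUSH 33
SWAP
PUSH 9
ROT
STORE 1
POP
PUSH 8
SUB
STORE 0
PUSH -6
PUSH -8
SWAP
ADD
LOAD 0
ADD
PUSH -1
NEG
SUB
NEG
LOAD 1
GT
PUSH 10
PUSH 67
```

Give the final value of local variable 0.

-13

PUSH -5 → -5
PUSH 33 → -5 33
SWAP    → 33 -5
PUSH 9  → 33 -5 9
ROT     → -5 9 33
STORE 1 → -5 9
POP     → -5
PUSH 8  → -5 8
SUB     → -13
STORE 0 → (empty)
PUSH -6 → -6
PUSH -8 → -6 -8
SWAP    → -8 -6
ADD     → -14
LOAD 0  → -14 -13
ADD     → -27
PUSH -1 → -27 -1
NEG     → -27 1
SUB     → -28
NEG     → 28
LOAD 1  → 28 33
GT      → 0
PUSH 10 → 0 10
PUSH 67 → 0 10 67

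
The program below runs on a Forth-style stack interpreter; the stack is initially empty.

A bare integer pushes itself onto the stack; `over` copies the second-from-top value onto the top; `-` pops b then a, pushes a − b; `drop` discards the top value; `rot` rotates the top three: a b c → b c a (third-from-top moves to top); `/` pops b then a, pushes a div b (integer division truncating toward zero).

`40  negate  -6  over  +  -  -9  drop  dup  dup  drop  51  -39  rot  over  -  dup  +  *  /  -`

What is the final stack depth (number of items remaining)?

1

40     → 40
negate → -40
-6     → -40 -6
over   → -40 -6 -40
+      → -40 -46
-      → 6
-9     → 6 -9
drop   → 6
dup    → 6 6
dup    → 6 6 6
drop   → 6 6
51     → 6 6 51
-39    → 6 6 51 -39
rot    → 6 51 -39 6
over   → 6 51 -39 6 -39
-      → 6 51 -39 45
dup    → 6 51 -39 45 45
+      → 6 51 -39 90
*      → 6 51 -3510
/      → 6 0
-      → 6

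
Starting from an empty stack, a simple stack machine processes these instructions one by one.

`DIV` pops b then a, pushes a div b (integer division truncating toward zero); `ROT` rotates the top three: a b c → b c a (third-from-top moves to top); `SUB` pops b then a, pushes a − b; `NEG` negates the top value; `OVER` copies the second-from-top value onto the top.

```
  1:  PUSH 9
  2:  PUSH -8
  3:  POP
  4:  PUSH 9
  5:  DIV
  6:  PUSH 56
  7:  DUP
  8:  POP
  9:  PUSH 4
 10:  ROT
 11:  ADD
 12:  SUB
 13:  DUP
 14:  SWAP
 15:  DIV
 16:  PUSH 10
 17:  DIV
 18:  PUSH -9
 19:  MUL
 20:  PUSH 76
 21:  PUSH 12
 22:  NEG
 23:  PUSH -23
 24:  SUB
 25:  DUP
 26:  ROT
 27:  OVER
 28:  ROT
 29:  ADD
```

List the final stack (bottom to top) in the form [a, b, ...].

PUSH 9   → [9]
PUSH -8  → [9, -8]
POP      → [9]
PUSH 9   → [9, 9]
DIV      → [1]
PUSH 56  → [1, 56]
DUP      → [1, 56, 56]
POP      → [1, 56]
PUSH 4   → [1, 56, 4]
ROT      → [56, 4, 1]
ADD      → [56, 5]
SUB      → [51]
DUP      → [51, 51]
SWAP     → [51, 51]
DIV      → [1]
PUSH 10  → [1, 10]
DIV      → [0]
PUSH -9  → [0, -9]
MUL      → [0]
PUSH 76  → [0, 76]
PUSH 12  → [0, 76, 12]
NEG      → [0, 76, -12]
PUSH -23 → [0, 76, -12, -23]
SUB      → [0, 76, 11]
DUP      → [0, 76, 11, 11]
ROT      → [0, 11, 11, 76]
OVER     → [0, 11, 11, 76, 11]
ROT      → [0, 11, 76, 11, 11]
ADD      → [0, 11, 76, 22]

[0, 11, 76, 22]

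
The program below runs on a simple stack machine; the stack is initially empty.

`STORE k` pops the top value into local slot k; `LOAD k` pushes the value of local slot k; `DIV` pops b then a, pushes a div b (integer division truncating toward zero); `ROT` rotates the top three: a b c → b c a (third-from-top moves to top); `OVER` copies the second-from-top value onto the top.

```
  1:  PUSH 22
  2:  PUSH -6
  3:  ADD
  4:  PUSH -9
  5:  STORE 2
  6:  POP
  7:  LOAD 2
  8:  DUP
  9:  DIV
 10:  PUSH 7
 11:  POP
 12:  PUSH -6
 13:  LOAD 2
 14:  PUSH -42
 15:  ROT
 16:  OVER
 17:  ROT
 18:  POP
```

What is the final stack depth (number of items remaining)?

4

PUSH 22  → [22]
PUSH -6  → [22, -6]
ADD      → [16]
PUSH -9  → [16, -9]
STORE 2  → [16]
POP      → []
LOAD 2   → [-9]
DUP      → [-9, -9]
DIV      → [1]
PUSH 7   → [1, 7]
POP      → [1]
PUSH -6  → [1, -6]
LOAD 2   → [1, -6, -9]
PUSH -42 → [1, -6, -9, -42]
ROT      → [1, -9, -42, -6]
OVER     → [1, -9, -42, -6, -42]
ROT      → [1, -9, -6, -42, -42]
POP      → [1, -9, -6, -42]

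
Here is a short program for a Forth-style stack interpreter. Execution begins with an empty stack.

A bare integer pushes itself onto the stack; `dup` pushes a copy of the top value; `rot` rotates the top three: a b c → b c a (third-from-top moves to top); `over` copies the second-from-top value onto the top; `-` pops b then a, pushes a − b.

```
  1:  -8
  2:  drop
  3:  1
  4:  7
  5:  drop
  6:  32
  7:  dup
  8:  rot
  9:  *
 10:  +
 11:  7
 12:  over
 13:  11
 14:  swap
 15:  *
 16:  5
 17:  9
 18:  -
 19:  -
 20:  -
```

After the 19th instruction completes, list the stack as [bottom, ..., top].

[64, 7, 708]

-8   -> -8
drop -> (empty)
1    -> 1
7    -> 1 7
drop -> 1
32   -> 1 32
dup  -> 1 32 32
rot  -> 32 32 1
*    -> 32 32
+    -> 64
7    -> 64 7
over -> 64 7 64
11   -> 64 7 64 11
swap -> 64 7 11 64
*    -> 64 7 704
5    -> 64 7 704 5
9    -> 64 7 704 5 9
-    -> 64 7 704 -4
-    -> 64 7 708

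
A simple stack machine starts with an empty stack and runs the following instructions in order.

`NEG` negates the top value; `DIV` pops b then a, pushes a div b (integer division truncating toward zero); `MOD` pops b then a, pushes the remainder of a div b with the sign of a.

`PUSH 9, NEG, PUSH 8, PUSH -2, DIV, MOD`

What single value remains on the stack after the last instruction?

-1

PUSH 9  -> 9
NEG     -> -9
PUSH 8  -> -9 8
PUSH -2 -> -9 8 -2
DIV     -> -9 -4
MOD     -> -1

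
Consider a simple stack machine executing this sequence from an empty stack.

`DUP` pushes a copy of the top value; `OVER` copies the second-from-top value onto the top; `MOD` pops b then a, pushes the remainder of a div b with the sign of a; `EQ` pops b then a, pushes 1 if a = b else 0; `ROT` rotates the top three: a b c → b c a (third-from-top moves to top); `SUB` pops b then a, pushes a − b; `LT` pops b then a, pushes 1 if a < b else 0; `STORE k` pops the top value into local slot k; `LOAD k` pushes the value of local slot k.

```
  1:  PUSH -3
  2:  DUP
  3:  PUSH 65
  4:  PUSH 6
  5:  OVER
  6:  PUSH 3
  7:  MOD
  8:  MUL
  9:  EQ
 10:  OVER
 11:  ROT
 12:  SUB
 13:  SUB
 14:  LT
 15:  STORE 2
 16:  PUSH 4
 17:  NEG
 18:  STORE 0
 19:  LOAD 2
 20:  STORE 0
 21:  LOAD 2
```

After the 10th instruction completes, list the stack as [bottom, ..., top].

PUSH -3 → -3
DUP     → -3 -3
PUSH 65 → -3 -3 65
PUSH 6  → -3 -3 65 6
OVER    → -3 -3 65 6 65
PUSH 3  → -3 -3 65 6 65 3
MOD     → -3 -3 65 6 2
MUL     → -3 -3 65 12
EQ      → -3 -3 0
OVER    → -3 -3 0 -3

[-3, -3, 0, -3]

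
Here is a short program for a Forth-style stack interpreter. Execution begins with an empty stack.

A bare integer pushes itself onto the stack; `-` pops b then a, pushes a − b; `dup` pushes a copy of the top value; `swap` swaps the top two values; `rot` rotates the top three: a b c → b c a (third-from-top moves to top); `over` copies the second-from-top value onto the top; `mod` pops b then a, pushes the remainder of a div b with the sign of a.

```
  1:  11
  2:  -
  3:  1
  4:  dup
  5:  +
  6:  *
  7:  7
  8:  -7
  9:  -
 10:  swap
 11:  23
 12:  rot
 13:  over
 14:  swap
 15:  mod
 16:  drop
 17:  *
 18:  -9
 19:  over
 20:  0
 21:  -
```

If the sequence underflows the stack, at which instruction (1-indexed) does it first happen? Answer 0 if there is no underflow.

11 → [11]
-  — needs 2 operands, stack has 1 → underflow

2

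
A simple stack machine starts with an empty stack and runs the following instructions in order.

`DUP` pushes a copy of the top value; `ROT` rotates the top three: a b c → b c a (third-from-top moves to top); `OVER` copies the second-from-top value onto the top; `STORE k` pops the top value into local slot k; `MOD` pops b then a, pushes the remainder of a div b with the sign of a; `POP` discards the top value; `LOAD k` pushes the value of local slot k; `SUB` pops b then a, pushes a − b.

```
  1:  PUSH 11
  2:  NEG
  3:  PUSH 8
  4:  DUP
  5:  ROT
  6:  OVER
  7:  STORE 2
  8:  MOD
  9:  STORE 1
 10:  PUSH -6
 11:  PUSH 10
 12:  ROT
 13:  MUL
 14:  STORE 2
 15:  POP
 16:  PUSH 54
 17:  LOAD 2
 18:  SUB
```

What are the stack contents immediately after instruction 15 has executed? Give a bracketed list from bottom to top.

[]

PUSH 11 : [11]
NEG     : [-11]
PUSH 8  : [-11, 8]
DUP     : [-11, 8, 8]
ROT     : [8, 8, -11]
OVER    : [8, 8, -11, 8]
STORE 2 : [8, 8, -11]
MOD     : [8, 8]
STORE 1 : [8]
PUSH -6 : [8, -6]
PUSH 10 : [8, -6, 10]
ROT     : [-6, 10, 8]
MUL     : [-6, 80]
STORE 2 : [-6]
POP     : []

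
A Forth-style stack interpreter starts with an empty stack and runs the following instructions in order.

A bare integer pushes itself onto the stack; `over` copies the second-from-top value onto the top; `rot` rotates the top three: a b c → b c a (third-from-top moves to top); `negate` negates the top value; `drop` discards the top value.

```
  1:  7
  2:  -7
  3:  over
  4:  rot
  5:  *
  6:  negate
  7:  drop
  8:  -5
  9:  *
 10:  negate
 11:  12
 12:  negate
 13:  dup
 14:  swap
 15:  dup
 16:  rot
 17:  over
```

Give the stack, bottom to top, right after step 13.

7       [7]
-7      [7, -7]
over    [7, -7, 7]
rot     [-7, 7, 7]
*       [-7, 49]
negate  [-7, -49]
drop    [-7]
-5      [-7, -5]
*       [35]
negate  [-35]
12      [-35, 12]
negate  [-35, -12]
dup     [-35, -12, -12]

[-35, -12, -12]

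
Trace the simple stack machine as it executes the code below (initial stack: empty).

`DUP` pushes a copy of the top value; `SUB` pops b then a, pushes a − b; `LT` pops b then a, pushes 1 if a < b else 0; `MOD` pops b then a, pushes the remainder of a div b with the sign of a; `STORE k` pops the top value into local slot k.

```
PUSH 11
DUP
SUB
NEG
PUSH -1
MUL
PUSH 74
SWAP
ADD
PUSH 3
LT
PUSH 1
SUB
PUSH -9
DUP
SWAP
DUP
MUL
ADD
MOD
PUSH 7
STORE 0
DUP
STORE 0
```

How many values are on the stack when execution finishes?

PUSH 11 → 11
DUP     → 11 11
SUB     → 0
NEG     → 0
PUSH -1 → 0 -1
MUL     → 0
PUSH 74 → 0 74
SWAP    → 74 0
ADD     → 74
PUSH 3  → 74 3
LT      → 0
PUSH 1  → 0 1
SUB     → -1
PUSH -9 → -1 -9
DUP     → -1 -9 -9
SWAP    → -1 -9 -9
DUP     → -1 -9 -9 -9
MUL     → -1 -9 81
ADD     → -1 72
MOD     → -1
PUSH 7  → -1 7
STORE 0 → -1
DUP     → -1 -1
STORE 0 → -1

1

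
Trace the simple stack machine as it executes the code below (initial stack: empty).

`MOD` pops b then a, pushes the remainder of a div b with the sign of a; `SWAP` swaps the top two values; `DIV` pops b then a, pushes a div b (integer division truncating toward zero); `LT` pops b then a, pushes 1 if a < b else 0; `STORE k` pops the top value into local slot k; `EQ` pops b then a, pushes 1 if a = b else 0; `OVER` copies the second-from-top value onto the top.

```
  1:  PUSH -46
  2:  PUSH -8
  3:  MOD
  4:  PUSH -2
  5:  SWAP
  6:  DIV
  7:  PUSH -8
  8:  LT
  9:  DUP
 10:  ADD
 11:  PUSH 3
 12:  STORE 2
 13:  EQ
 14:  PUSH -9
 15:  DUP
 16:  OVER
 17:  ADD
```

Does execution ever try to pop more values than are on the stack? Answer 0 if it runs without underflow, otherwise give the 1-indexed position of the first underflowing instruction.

13

PUSH -46 -> [-46]
PUSH -8  -> [-46, -8]
MOD      -> [-6]
PUSH -2  -> [-6, -2]
SWAP     -> [-2, -6]
DIV      -> [0]
PUSH -8  -> [0, -8]
LT       -> [0]
DUP      -> [0, 0]
ADD      -> [0]
PUSH 3   -> [0, 3]
STORE 2  -> [0]
EQ  — needs 2 operands, stack has 1 → underflow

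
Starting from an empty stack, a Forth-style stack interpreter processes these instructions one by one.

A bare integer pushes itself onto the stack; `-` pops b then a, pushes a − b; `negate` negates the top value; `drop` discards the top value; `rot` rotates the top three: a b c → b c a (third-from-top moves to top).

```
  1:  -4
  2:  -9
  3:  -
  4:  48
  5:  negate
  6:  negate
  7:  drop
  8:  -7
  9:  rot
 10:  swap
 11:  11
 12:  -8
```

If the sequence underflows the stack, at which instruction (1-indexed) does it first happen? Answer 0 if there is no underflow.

-4      [-4]
-9      [-4, -9]
-       [5]
48      [5, 48]
negate  [5, -48]
negate  [5, 48]
drop    [5]
-7      [5, -7]
rot  — needs 3 operands, stack has 2 → underflow

9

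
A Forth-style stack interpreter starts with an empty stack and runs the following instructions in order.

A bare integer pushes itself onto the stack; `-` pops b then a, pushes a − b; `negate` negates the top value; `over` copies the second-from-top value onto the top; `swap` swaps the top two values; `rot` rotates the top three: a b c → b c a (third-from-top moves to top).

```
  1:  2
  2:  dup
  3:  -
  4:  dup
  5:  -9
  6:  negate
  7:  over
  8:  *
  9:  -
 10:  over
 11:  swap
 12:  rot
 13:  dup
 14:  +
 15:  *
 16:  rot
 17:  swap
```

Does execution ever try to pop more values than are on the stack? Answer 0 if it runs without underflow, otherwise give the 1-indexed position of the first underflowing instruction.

16

2      : 2
dup    : 2 2
-      : 0
dup    : 0 0
-9     : 0 0 -9
negate : 0 0 9
over   : 0 0 9 0
*      : 0 0 0
-      : 0 0
over   : 0 0 0
swap   : 0 0 0
rot    : 0 0 0
dup    : 0 0 0 0
+      : 0 0 0
*      : 0 0
rot  — needs 3 operands, stack has 2 → underflow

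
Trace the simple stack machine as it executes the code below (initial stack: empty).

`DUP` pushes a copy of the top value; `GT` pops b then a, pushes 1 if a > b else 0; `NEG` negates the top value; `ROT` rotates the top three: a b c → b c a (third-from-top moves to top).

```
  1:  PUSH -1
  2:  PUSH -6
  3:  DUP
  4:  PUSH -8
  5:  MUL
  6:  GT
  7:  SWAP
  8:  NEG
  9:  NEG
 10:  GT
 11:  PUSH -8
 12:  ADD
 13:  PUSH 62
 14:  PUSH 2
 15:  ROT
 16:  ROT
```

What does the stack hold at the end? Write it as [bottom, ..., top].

PUSH -1 : -1
PUSH -6 : -1 -6
DUP     : -1 -6 -6
PUSH -8 : -1 -6 -6 -8
MUL     : -1 -6 48
GT      : -1 0
SWAP    : 0 -1
NEG     : 0 1
NEG     : 0 -1
GT      : 1
PUSH -8 : 1 -8
ADD     : -7
PUSH 62 : -7 62
PUSH 2  : -7 62 2
ROT     : 62 2 -7
ROT     : 2 -7 62

[2, -7, 62]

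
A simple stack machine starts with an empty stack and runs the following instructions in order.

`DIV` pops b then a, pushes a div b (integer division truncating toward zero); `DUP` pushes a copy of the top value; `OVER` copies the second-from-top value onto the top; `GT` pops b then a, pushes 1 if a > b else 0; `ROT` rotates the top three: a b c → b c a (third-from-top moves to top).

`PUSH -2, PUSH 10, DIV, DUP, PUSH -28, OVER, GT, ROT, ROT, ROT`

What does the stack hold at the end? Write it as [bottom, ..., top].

[0, 0, 0]

PUSH -2  → [-2]
PUSH 10  → [-2, 10]
DIV      → [0]
DUP      → [0, 0]
PUSH -28 → [0, 0, -28]
OVER     → [0, 0, -28, 0]
GT       → [0, 0, 0]
ROT      → [0, 0, 0]
ROT      → [0, 0, 0]
ROT      → [0, 0, 0]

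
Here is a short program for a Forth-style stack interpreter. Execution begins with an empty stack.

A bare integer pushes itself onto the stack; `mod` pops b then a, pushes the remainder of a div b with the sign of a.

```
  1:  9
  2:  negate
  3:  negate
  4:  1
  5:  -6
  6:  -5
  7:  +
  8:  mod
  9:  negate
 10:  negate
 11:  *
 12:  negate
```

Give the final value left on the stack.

9      -> 9
negate -> -9
negate -> 9
1      -> 9 1
-6     -> 9 1 -6
-5     -> 9 1 -6 -5
+      -> 9 1 -11
mod    -> 9 1
negate -> 9 -1
negate -> 9 1
*      -> 9
negate -> -9

-9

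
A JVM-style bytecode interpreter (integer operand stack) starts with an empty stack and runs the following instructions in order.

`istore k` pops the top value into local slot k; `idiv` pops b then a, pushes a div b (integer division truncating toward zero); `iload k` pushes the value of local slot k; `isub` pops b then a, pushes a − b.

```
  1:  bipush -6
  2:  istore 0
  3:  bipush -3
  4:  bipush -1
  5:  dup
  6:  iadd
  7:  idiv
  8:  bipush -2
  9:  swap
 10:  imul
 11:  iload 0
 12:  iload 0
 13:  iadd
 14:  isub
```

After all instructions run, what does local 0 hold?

-6

bipush -6 : -6
istore 0  : (empty)
bipush -3 : -3
bipush -1 : -3 -1
dup       : -3 -1 -1
iadd      : -3 -2
idiv      : 1
bipush -2 : 1 -2
swap      : -2 1
imul      : -2
iload 0   : -2 -6
iload 0   : -2 -6 -6
iadd      : -2 -12
isub      : 10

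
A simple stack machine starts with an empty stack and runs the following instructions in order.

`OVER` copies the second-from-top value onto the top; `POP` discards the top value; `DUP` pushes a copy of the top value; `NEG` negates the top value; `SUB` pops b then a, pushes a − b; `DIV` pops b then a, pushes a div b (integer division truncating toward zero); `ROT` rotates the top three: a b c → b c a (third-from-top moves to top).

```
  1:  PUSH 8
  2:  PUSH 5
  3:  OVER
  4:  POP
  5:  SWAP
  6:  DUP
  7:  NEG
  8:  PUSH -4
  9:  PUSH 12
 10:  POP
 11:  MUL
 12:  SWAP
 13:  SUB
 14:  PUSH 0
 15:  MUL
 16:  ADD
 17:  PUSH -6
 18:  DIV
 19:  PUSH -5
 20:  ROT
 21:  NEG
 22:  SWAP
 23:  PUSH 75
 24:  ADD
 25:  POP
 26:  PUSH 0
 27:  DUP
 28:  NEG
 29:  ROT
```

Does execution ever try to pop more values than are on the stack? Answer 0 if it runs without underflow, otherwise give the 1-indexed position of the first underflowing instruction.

20

PUSH 8  → 8
PUSH 5  → 8 5
OVER    → 8 5 8
POP     → 8 5
SWAP    → 5 8
DUP     → 5 8 8
NEG     → 5 8 -8
PUSH -4 → 5 8 -8 -4
PUSH 12 → 5 8 -8 -4 12
POP     → 5 8 -8 -4
MUL     → 5 8 32
SWAP    → 5 32 8
SUB     → 5 24
PUSH 0  → 5 24 0
MUL     → 5 0
ADD     → 5
PUSH -6 → 5 -6
DIV     → 0
PUSH -5 → 0 -5
ROT  — needs 3 operands, stack has 2 → underflow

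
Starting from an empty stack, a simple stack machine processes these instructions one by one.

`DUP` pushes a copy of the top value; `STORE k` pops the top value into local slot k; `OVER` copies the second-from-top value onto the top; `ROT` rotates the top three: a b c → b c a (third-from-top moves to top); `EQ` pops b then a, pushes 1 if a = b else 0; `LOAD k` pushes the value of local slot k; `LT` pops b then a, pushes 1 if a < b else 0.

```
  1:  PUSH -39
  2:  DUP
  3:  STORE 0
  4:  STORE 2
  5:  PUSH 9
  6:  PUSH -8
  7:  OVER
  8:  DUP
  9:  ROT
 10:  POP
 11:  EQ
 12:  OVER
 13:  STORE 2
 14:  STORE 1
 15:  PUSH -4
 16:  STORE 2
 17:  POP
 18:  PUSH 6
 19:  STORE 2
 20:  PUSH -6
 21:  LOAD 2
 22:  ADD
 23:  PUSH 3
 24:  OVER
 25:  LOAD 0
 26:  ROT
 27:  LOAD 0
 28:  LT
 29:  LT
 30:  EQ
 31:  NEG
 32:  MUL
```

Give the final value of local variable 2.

PUSH -39 -> -39
DUP      -> -39 -39
STORE 0  -> -39
STORE 2  -> (empty)
PUSH 9   -> 9
PUSH -8  -> 9 -8
OVER     -> 9 -8 9
DUP      -> 9 -8 9 9
ROT      -> 9 9 9 -8
POP      -> 9 9 9
EQ       -> 9 1
OVER     -> 9 1 9
STORE 2  -> 9 1
STORE 1  -> 9
PUSH -4  -> 9 -4
STORE 2  -> 9
POP      -> (empty)
PUSH 6   -> 6
STORE 2  -> (empty)
PUSH -6  -> -6
LOAD 2   -> -6 6
ADD      -> 0
PUSH 3   -> 0 3
OVER     -> 0 3 0
LOAD 0   -> 0 3 0 -39
ROT      -> 0 0 -39 3
LOAD 0   -> 0 0 -39 3 -39
LT       -> 0 0 -39 0
LT       -> 0 0 1
EQ       -> 0 0
NEG      -> 0 0
MUL      -> 0

6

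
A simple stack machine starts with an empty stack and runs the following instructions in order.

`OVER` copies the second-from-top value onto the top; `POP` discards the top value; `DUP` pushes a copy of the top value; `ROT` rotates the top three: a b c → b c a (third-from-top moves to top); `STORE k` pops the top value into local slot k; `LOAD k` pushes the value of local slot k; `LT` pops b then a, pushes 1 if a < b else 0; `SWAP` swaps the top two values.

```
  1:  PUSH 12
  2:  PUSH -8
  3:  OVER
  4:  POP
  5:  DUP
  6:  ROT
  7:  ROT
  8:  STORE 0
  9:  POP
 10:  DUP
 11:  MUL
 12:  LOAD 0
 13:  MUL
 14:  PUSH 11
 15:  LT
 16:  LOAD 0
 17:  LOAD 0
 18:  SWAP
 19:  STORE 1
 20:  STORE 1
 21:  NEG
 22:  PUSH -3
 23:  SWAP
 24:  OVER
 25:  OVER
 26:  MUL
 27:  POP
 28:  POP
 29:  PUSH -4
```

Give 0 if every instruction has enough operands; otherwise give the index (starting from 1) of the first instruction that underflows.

PUSH 12  [12]
PUSH -8  [12, -8]
OVER     [12, -8, 12]
POP      [12, -8]
DUP      [12, -8, -8]
ROT      [-8, -8, 12]
ROT      [-8, 12, -8]
STORE 0  [-8, 12]
POP      [-8]
DUP      [-8, -8]
MUL      [64]
LOAD 0   [64, -8]
MUL      [-512]
PUSH 11  [-512, 11]
LT       [1]
LOAD 0   [1, -8]
LOAD 0   [1, -8, -8]
SWAP     [1, -8, -8]
STORE 1  [1, -8]
STORE 1  [1]
NEG      [-1]
PUSH -3  [-1, -3]
SWAP     [-3, -1]
OVER     [-3, -1, -3]
OVER     [-3, -1, -3, -1]
MUL      [-3, -1, 3]
POP      [-3, -1]
POP      [-3]
PUSH -4  [-3, -4]

0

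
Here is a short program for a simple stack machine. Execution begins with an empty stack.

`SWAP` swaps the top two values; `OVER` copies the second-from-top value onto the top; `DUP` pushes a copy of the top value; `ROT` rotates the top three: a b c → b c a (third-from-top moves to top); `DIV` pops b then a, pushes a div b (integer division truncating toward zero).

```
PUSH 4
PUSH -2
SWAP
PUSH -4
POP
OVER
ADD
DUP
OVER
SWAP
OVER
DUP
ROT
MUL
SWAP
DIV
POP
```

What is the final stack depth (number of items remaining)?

3

PUSH 4   [4]
PUSH -2  [4, -2]
SWAP     [-2, 4]
PUSH -4  [-2, 4, -4]
POP      [-2, 4]
OVER     [-2, 4, -2]
ADD      [-2, 2]
DUP      [-2, 2, 2]
OVER     [-2, 2, 2, 2]
SWAP     [-2, 2, 2, 2]
OVER     [-2, 2, 2, 2, 2]
DUP      [-2, 2, 2, 2, 2, 2]
ROT      [-2, 2, 2, 2, 2, 2]
MUL      [-2, 2, 2, 2, 4]
SWAP     [-2, 2, 2, 4, 2]
DIV      [-2, 2, 2, 2]
POP      [-2, 2, 2]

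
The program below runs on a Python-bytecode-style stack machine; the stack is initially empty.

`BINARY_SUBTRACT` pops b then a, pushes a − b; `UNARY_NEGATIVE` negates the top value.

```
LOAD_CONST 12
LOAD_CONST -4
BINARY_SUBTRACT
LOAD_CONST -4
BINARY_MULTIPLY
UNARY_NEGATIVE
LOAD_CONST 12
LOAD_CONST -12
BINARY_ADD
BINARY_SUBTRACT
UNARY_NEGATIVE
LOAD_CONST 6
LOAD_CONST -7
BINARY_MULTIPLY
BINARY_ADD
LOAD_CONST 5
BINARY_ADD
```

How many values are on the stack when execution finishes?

1

LOAD_CONST 12   -> [12]
LOAD_CONST -4   -> [12, -4]
BINARY_SUBTRACT -> [16]
LOAD_CONST -4   -> [16, -4]
BINARY_MULTIPLY -> [-64]
UNARY_NEGATIVE  -> [64]
LOAD_CONST 12   -> [64, 12]
LOAD_CONST -12  -> [64, 12, -12]
BINARY_ADD      -> [64, 0]
BINARY_SUBTRACT -> [64]
UNARY_NEGATIVE  -> [-64]
LOAD_CONST 6    -> [-64, 6]
LOAD_CONST -7   -> [-64, 6, -7]
BINARY_MULTIPLY -> [-64, -42]
BINARY_ADD      -> [-106]
LOAD_CONST 5    -> [-106, 5]
BINARY_ADD      -> [-101]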